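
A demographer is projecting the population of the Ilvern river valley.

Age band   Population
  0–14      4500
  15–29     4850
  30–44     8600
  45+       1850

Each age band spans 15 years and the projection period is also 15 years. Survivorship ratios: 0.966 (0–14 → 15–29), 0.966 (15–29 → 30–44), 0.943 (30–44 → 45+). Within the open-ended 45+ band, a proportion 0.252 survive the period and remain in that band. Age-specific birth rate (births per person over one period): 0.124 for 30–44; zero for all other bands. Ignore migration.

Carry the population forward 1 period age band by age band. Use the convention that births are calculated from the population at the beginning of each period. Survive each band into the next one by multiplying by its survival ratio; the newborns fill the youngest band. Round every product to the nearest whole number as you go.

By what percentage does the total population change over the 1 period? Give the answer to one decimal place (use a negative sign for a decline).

-5.7

[period 1]
Births: 8600 * 0.124 = 1066
15–29: 4500 * 0.966 = 4347
30–44: 4850 * 0.966 = 4685
45+: 8600 * 0.943 + 1850 * 0.252 = 8110 + 466 = 8576
Population now: 0–14=1066, 15–29=4347, 30–44=4685, 45+=8576
Total: 19800 → 18674; change = -1126; percentage change = -5.7%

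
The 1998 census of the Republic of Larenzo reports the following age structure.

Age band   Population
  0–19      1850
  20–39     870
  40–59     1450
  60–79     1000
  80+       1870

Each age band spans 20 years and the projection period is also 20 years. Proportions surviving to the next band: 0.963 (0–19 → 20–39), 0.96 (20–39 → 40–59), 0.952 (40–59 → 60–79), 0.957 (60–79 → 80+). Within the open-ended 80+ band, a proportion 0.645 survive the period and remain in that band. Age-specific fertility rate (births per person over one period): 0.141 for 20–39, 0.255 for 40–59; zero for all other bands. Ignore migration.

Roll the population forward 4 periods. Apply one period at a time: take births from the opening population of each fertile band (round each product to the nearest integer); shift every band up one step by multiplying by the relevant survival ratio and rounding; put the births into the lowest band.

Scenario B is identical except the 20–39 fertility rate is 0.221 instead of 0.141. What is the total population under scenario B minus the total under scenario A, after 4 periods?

326

— Period 1 —
Births: 870 × 0.141 = 123 ; 1450 × 0.255 = 370 — total 493
20–39: 1850 × 0.963 = 1782
40–59: 870 × 0.96 = 835
60–79: 1450 × 0.952 = 1380
80+: 1000 × 0.957 + 1870 × 0.645 = 957 + 1206 = 2163
Giving 493 / 1782 / 835 / 1380 / 2163.
— Period 2 —
Births: 1782 × 0.141 = 251 ; 835 × 0.255 = 213 — total 464
20–39: 493 × 0.963 = 475
40–59: 1782 × 0.96 = 1711
60–79: 835 × 0.952 = 795
80+: 1380 × 0.957 + 2163 × 0.645 = 1321 + 1395 = 2716
Giving 464 / 475 / 1711 / 795 / 2716.
— Period 3 —
Births: 475 × 0.141 = 67 ; 1711 × 0.255 = 436 — total 503
20–39: 464 × 0.963 = 447
40–59: 475 × 0.96 = 456
60–79: 1711 × 0.952 = 1629
80+: 795 × 0.957 + 2716 × 0.645 = 761 + 1752 = 2513
Giving 503 / 447 / 456 / 1629 / 2513.
— Period 4 —
Births: 447 × 0.141 = 63 ; 456 × 0.255 = 116 — total 179
20–39: 503 × 0.963 = 484
40–59: 447 × 0.96 = 429
60–79: 456 × 0.952 = 434
80+: 1629 × 0.957 + 2513 × 0.645 = 1559 + 1621 = 3180
Giving 179 / 484 / 429 / 434 / 3180.
Scenario A total after 4 periods: 4706
Scenario B projection —
— Period 1 —
Births: 870 × 0.221 = 192 ; 1450 × 0.255 = 370 — total 562
20–39: 1850 × 0.963 = 1782
40–59: 870 × 0.96 = 835
60–79: 1450 × 0.952 = 1380
80+: 1000 × 0.957 + 1870 × 0.645 = 957 + 1206 = 2163
Giving 562 / 1782 / 835 / 1380 / 2163.
— Period 2 —
Births: 1782 × 0.221 = 394 ; 835 × 0.255 = 213 — total 607
20–39: 562 × 0.963 = 541
40–59: 1782 × 0.96 = 1711
60–79: 835 × 0.952 = 795
80+: 1380 × 0.957 + 2163 × 0.645 = 1321 + 1395 = 2716
Giving 607 / 541 / 1711 / 795 / 2716.
— Period 3 —
Births: 541 × 0.221 = 120 ; 1711 × 0.255 = 436 — total 556
20–39: 607 × 0.963 = 585
40–59: 541 × 0.96 = 519
60–79: 1711 × 0.952 = 1629
80+: 795 × 0.957 + 2716 × 0.645 = 761 + 1752 = 2513
Giving 556 / 585 / 519 / 1629 / 2513.
— Period 4 —
Births: 585 × 0.221 = 129 ; 519 × 0.255 = 132 — total 261
20–39: 556 × 0.963 = 535
40–59: 585 × 0.96 = 562
60–79: 519 × 0.952 = 494
80+: 1629 × 0.957 + 2513 × 0.645 = 1559 + 1621 = 3180
Giving 261 / 535 / 562 / 494 / 3180.
Scenario B total after 4 periods: 5032
Difference B − A = 5032 − 4706 = 326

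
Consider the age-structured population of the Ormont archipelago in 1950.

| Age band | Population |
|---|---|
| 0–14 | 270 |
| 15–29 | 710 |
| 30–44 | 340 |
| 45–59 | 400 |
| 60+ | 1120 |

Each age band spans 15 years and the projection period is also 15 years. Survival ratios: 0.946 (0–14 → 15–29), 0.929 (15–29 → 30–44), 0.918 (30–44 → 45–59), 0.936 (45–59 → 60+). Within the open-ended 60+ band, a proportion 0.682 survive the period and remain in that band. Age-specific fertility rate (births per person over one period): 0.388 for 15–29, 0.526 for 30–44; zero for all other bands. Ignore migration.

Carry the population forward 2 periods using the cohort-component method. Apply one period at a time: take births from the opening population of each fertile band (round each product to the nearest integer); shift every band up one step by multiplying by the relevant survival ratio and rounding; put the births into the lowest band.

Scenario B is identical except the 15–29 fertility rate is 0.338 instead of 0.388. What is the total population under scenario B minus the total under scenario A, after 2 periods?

-46

After projecting period 1:
Births: 710 × 0.388 = 275 ; 340 × 0.526 = 179 → total 454
15–29: 270 × 0.946 = 255
30–44: 710 × 0.929 = 660
45–59: 340 × 0.918 = 312
60+: 400 × 0.936 + 1120 × 0.682 = 374 + 764 = 1138
Population now: 0–14=454, 15–29=255, 30–44=660, 45–59=312, 60+=1138
After projecting period 2:
Births: 255 × 0.388 = 99 ; 660 × 0.526 = 347 → total 446
15–29: 454 × 0.946 = 429
30–44: 255 × 0.929 = 237
45–59: 660 × 0.918 = 606
60+: 312 × 0.936 + 1138 × 0.682 = 292 + 776 = 1068
Population now: 0–14=446, 15–29=429, 30–44=237, 45–59=606, 60+=1068
Scenario A total after 2 periods: 2786
Scenario B projection —
After projecting period 1:
Births: 710 × 0.338 = 240 ; 340 × 0.526 = 179 → total 419
15–29: 270 × 0.946 = 255
30–44: 710 × 0.929 = 660
45–59: 340 × 0.918 = 312
60+: 400 × 0.936 + 1120 × 0.682 = 374 + 764 = 1138
Population now: 0–14=419, 15–29=255, 30–44=660, 45–59=312, 60+=1138
After projecting period 2:
Births: 255 × 0.338 = 86 ; 660 × 0.526 = 347 → total 433
15–29: 419 × 0.946 = 396
30–44: 255 × 0.929 = 237
45–59: 660 × 0.918 = 606
60+: 312 × 0.936 + 1138 × 0.682 = 292 + 776 = 1068
Population now: 0–14=433, 15–29=396, 30–44=237, 45–59=606, 60+=1068
Scenario B total after 2 periods: 2740
Difference B − A = 2740 − 2786 = -46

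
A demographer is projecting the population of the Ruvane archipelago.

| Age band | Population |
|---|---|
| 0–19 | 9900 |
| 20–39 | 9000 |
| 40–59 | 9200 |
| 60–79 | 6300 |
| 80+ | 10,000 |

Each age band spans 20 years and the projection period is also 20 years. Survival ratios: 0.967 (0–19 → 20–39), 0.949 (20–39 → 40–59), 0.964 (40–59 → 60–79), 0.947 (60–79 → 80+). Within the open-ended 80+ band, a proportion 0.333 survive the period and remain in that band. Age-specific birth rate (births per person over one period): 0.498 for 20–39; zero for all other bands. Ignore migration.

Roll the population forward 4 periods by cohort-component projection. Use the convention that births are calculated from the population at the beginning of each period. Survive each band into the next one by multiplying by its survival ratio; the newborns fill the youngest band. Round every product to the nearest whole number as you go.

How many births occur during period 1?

[period 1]
Births: 9000 × 0.498 = 4482
20–39: 9900 × 0.967 = 9573
40–59: 9000 × 0.949 = 8541
60–79: 9200 × 0.964 = 8869
80+: 6300 × 0.947 + 10000 × 0.333 = 5966 + 3330 = 9296
→ [4482, 9573, 8541, 8869, 9296]

4482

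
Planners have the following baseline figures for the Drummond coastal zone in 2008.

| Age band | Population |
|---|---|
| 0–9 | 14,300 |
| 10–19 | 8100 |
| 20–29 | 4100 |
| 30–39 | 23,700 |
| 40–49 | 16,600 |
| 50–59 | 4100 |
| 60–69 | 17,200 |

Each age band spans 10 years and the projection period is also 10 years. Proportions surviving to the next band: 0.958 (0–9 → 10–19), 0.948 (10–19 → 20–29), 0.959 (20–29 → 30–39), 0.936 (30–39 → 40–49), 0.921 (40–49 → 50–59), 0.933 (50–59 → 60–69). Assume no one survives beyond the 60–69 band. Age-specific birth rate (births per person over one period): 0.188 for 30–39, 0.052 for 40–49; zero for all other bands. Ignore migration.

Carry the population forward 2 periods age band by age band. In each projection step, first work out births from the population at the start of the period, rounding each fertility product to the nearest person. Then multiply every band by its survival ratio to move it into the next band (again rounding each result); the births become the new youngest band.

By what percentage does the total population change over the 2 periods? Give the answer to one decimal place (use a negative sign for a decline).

Call the bands 1 to 7, youngest first.
After projecting period 1:
Births: 23700 * 0.188 = 4456 ; 16600 * 0.052 = 863 → total 5319
Band 2: 14300 * 0.958 = 13699
Band 3: 8100 * 0.948 = 7679
Band 4: 4100 * 0.959 = 3932
Band 5: 23700 * 0.936 = 22183
Band 6: 16600 * 0.921 = 15289
Band 7: 4100 * 0.933 = 3825
End of period: [5319, 13699, 7679, 3932, 22183, 15289, 3825]
After projecting period 2:
Births: 3932 * 0.188 = 739 ; 22183 * 0.052 = 1154 → total 1893
Band 2: 5319 * 0.958 = 5096
Band 3: 13699 * 0.948 = 12987
Band 4: 7679 * 0.959 = 7364
Band 5: 3932 * 0.936 = 3680
Band 6: 22183 * 0.921 = 20431
Band 7: 15289 * 0.933 = 14265
End of period: [1893, 5096, 12987, 7364, 3680, 20431, 14265]
Total: 88100 → 65716; change = -22384; percentage change = -25.4%

-25.4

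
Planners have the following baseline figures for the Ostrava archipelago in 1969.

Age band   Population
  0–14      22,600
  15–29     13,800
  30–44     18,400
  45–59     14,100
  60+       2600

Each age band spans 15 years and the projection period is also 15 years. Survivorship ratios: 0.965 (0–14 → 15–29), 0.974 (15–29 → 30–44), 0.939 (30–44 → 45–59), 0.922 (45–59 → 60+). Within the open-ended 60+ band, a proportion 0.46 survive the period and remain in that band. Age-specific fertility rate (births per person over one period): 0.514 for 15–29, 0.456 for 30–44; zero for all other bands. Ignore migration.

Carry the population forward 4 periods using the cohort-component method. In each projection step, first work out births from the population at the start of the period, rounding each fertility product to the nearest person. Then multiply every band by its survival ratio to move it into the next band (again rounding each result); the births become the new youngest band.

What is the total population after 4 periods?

90452

Period 1:
Births: 13800 × 0.514 = 7093  |  18400 × 0.456 = 8390 ⇒ total 15483
15–29: 22600 × 0.965 = 21809
30–44: 13800 × 0.974 = 13441
45–59: 18400 × 0.939 = 17278
60+: 14100 × 0.922 + 2600 × 0.46 = 13000 + 1196 = 14196
Population now: 0–14=15483, 15–29=21809, 30–44=13441, 45–59=17278, 60+=14196
Period 2:
Births: 21809 × 0.514 = 11210  |  13441 × 0.456 = 6129 ⇒ total 17339
15–29: 15483 × 0.965 = 14941
30–44: 21809 × 0.974 = 21242
45–59: 13441 × 0.939 = 12621
60+: 17278 × 0.922 + 14196 × 0.46 = 15930 + 6530 = 22460
Population now: 0–14=17339, 15–29=14941, 30–44=21242, 45–59=12621, 60+=22460
Period 3:
Births: 14941 × 0.514 = 7680  |  21242 × 0.456 = 9686 ⇒ total 17366
15–29: 17339 × 0.965 = 16732
30–44: 14941 × 0.974 = 14553
45–59: 21242 × 0.939 = 19946
60+: 12621 × 0.922 + 22460 × 0.46 = 11637 + 10332 = 21969
Population now: 0–14=17366, 15–29=16732, 30–44=14553, 45–59=19946, 60+=21969
Period 4:
Births: 16732 × 0.514 = 8600  |  14553 × 0.456 = 6636 ⇒ total 15236
15–29: 17366 × 0.965 = 16758
30–44: 16732 × 0.974 = 16297
45–59: 14553 × 0.939 = 13665
60+: 19946 × 0.922 + 21969 × 0.46 = 18390 + 10106 = 28496
Population now: 0–14=15236, 15–29=16758, 30–44=16297, 45–59=13665, 60+=28496
Total after period 4: 15236 + 16758 + 16297 + 13665 + 28496 = 90452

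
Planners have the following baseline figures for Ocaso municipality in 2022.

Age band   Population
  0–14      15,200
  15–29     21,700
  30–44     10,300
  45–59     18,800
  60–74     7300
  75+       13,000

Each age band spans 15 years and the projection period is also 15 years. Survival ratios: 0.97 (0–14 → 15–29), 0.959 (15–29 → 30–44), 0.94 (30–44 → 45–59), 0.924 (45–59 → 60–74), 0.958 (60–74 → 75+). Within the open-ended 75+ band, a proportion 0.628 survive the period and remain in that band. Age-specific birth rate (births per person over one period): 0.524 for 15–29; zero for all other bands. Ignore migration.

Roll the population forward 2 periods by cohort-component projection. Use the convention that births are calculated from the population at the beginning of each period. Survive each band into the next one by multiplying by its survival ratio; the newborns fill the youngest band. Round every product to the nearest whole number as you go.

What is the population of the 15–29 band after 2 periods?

— Period 1 —
Births: 21700 × 0.524 = 11371
15–29: 15200 × 0.97 = 14744
30–44: 21700 × 0.959 = 20810
45–59: 10300 × 0.94 = 9682
60–74: 18800 × 0.924 = 17371
75+: 7300 × 0.958 + 13000 × 0.628 = 6993 + 8164 = 15157
→ [11371, 14744, 20810, 9682, 17371, 15157]
— Period 2 —
Births: 14744 × 0.524 = 7726
15–29: 11371 × 0.97 = 11030
30–44: 14744 × 0.959 = 14139
45–59: 20810 × 0.94 = 19561
60–74: 9682 × 0.924 = 8946
75+: 17371 × 0.958 + 15157 × 0.628 = 16641 + 9519 = 26160
→ [7726, 11030, 14139, 19561, 8946, 26160]

11030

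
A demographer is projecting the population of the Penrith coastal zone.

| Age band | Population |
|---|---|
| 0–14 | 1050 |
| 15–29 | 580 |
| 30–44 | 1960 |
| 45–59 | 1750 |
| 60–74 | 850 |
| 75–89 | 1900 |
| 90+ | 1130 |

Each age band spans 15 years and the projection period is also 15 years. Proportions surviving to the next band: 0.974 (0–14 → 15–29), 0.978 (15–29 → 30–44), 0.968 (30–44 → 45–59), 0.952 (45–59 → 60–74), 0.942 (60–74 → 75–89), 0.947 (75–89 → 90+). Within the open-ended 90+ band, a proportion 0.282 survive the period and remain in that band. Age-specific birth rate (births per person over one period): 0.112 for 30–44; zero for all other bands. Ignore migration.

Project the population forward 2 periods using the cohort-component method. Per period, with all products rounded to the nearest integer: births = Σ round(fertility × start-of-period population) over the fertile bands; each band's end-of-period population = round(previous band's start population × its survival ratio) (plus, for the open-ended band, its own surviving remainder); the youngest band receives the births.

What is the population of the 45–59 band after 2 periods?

549

(Bands numbered youngest = 1 to oldest = 7.)
[period 1]
Births: 1960 × 0.112 = 220
Band 2: 1050 × 0.974 = 1023
Band 3: 580 × 0.978 = 567
Band 4: 1960 × 0.968 = 1897
Band 5: 1750 × 0.952 = 1666
Band 6: 850 × 0.942 = 801
Band 7: 1900 × 0.947 + 1130 × 0.282 = 1799 + 319 = 2118
→ [220, 1023, 567, 1897, 1666, 801, 2118]
[period 2]
Births: 567 × 0.112 = 64
Band 2: 220 × 0.974 = 214
Band 3: 1023 × 0.978 = 1000
Band 4: 567 × 0.968 = 549
Band 5: 1897 × 0.952 = 1806
Band 6: 1666 × 0.942 = 1569
Band 7: 801 × 0.947 + 2118 × 0.282 = 759 + 597 = 1356
→ [64, 214, 1000, 549, 1806, 1569, 1356]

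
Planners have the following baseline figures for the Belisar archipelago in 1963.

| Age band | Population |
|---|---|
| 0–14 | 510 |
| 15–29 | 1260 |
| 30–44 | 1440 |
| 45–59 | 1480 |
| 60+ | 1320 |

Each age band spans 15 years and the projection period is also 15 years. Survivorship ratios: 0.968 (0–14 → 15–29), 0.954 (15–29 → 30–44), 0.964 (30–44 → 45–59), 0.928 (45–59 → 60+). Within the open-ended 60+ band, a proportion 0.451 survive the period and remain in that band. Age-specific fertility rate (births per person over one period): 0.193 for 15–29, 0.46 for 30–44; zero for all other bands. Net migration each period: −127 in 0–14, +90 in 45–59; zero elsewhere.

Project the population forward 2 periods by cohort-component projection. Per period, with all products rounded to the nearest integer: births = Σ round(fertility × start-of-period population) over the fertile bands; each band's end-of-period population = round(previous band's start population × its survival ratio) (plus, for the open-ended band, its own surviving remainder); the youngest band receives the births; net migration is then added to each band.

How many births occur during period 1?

905

After projecting period 1:
Births: 1260 × 0.193 = 243 ; 1440 × 0.46 = 662 — total 905
15–29: 510 × 0.968 = 494
30–44: 1260 × 0.954 = 1202
45–59: 1440 × 0.964 = 1388
60+: 1480 × 0.928 + 1320 × 0.451 = 1373 + 595 = 1968
Net migration: 0–14 − 127 → 778; 45–59 + 90 → 1478
→ [778, 494, 1202, 1478, 1968]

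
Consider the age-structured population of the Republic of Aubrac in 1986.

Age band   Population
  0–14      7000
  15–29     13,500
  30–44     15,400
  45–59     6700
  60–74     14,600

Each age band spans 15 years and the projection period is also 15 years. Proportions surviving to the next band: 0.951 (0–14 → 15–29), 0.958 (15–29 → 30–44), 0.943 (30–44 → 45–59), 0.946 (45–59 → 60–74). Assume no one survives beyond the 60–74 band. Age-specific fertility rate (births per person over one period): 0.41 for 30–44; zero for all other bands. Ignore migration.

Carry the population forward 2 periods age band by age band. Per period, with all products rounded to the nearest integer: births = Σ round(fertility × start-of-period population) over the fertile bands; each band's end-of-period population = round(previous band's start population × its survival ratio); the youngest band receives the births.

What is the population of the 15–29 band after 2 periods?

— Period 1 —
Births: 15400 × 0.41 = 6314
15–29: 7000 × 0.951 = 6657
30–44: 13500 × 0.958 = 12933
45–59: 15400 × 0.943 = 14522
60–74: 6700 × 0.946 = 6338
End of period: [6314, 6657, 12933, 14522, 6338]
— Period 2 —
Births: 12933 × 0.41 = 5303
15–29: 6314 × 0.951 = 6005
30–44: 6657 × 0.958 = 6377
45–59: 12933 × 0.943 = 12196
60–74: 14522 × 0.946 = 13738
End of period: [5303, 6005, 6377, 12196, 13738]

6005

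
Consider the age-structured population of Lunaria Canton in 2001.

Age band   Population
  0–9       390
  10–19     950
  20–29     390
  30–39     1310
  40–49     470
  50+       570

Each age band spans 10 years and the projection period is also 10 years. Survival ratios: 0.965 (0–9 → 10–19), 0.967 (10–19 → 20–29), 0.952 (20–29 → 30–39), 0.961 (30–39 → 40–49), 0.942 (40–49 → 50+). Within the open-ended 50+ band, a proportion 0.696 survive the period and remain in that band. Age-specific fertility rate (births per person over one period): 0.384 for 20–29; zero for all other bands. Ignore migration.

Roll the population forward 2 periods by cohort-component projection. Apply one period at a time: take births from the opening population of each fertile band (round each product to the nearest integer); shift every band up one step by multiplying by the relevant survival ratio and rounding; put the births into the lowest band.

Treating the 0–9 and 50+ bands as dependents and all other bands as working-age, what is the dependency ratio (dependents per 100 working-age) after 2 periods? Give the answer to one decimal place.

122.0

Period 1:
Births: 390 × 0.384 = 150
10–19: 390 × 0.965 = 376
20–29: 950 × 0.967 = 919
30–39: 390 × 0.952 = 371
40–49: 1310 × 0.961 = 1259
50+: 470 × 0.942 + 570 × 0.696 = 443 + 397 = 840
→ [150, 376, 919, 371, 1259, 840]
Period 2:
Births: 919 × 0.384 = 353
10–19: 150 × 0.965 = 145
20–29: 376 × 0.967 = 364
30–39: 919 × 0.952 = 875
40–49: 371 × 0.961 = 357
50+: 1259 × 0.942 + 840 × 0.696 = 1186 + 585 = 1771
→ [353, 145, 364, 875, 357, 1771]
Dependents (band 0–9 + band 50+) = 353 + 1771 = 2124; working-age = 1741; ratio = 2124/1741 × 100 = 122.0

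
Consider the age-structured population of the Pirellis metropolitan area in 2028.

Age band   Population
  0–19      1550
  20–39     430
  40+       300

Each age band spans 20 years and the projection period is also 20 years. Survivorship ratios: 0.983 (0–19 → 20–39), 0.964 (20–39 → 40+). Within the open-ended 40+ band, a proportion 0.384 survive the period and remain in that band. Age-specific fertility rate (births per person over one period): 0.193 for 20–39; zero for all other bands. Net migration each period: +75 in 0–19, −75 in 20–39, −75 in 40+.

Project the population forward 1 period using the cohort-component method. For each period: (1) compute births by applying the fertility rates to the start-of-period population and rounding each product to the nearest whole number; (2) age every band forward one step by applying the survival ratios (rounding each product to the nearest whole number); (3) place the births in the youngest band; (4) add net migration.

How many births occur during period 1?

83

— Period 1 —
Births: 430 * 0.193 = 83
20–39: 1550 * 0.983 = 1524
40+: 430 * 0.964 + 300 * 0.384 = 415 + 115 = 530
Net migration: 0–19 + 75 → 158; 20–39 − 75 → 1449; 40+ − 75 → 455
Giving 158 / 1449 / 455.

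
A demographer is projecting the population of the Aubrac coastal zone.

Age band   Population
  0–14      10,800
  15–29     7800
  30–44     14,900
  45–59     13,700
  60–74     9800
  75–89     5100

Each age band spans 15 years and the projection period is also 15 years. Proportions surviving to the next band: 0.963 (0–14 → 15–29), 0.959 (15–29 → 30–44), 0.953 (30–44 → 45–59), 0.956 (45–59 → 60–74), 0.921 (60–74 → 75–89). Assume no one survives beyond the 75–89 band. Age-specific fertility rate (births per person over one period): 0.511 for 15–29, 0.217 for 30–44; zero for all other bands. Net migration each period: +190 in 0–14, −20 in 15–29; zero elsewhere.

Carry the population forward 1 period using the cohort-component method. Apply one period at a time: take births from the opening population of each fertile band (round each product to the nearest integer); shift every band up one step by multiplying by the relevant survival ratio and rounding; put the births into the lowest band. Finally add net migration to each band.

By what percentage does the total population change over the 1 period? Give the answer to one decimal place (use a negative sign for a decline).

Numbering the bands 1..6 from youngest to oldest:
Period 1:
Births: 7800 × 0.511 = 3986  |  14900 × 0.217 = 3233 ⇒ total 7219
Band 2: 10800 × 0.963 = 10400
Band 3: 7800 × 0.959 = 7480
Band 4: 14900 × 0.953 = 14200
Band 5: 13700 × 0.956 = 13097
Band 6: 9800 × 0.921 = 9026
Net migration: Band 1 + 190 → 7409; Band 2 − 20 → 10380
Population now: 0–14=7409, 15–29=10380, 30–44=7480, 45–59=14200, 60–74=13097, 75–89=9026
Total: 62100 → 61592; change = -508; percentage change = -0.8%

-0.8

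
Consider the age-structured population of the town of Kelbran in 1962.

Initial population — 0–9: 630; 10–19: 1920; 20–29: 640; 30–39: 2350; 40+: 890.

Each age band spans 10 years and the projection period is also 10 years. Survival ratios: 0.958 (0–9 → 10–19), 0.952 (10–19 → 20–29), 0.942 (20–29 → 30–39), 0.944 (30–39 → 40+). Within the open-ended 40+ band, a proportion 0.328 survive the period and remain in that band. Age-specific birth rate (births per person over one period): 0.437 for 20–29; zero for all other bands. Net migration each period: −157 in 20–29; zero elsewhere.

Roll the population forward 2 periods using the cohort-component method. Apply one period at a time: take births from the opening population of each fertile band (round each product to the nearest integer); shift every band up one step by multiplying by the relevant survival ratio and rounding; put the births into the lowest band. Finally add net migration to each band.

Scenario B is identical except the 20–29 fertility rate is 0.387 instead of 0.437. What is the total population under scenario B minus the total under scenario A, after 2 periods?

-113

Let group 1 be 0–9 through group 5 = 40+.
[period 1]
Births: 640 × 0.437 = 280
Group 2: 630 × 0.958 = 604
Group 3: 1920 × 0.952 = 1828
Group 4: 640 × 0.942 = 603
Group 5: 2350 × 0.944 + 890 × 0.328 = 2218 + 292 = 2510
Net migration: Group 3 − 157 → 1671
Population now: 0–9=280, 10–19=604, 20–29=1671, 30–39=603, 40+=2510
[period 2]
Births: 1671 × 0.437 = 730
Group 2: 280 × 0.958 = 268
Group 3: 604 × 0.952 = 575
Group 4: 1671 × 0.942 = 1574
Group 5: 603 × 0.944 + 2510 × 0.328 = 569 + 823 = 1392
Net migration: Group 3 − 157 → 418
Population now: 0–9=730, 10–19=268, 20–29=418, 30–39=1574, 40+=1392
Scenario A total after 2 periods: 4382
Scenario B projection —
[period 1]
Births: 640 × 0.387 = 248
Group 2: 630 × 0.958 = 604
Group 3: 1920 × 0.952 = 1828
Group 4: 640 × 0.942 = 603
Group 5: 2350 × 0.944 + 890 × 0.328 = 2218 + 292 = 2510
Net migration: Group 3 − 157 → 1671
Population now: 0–9=248, 10–19=604, 20–29=1671, 30–39=603, 40+=2510
[period 2]
Births: 1671 × 0.387 = 647
Group 2: 248 × 0.958 = 238
Group 3: 604 × 0.952 = 575
Group 4: 1671 × 0.942 = 1574
Group 5: 603 × 0.944 + 2510 × 0.328 = 569 + 823 = 1392
Net migration: Group 3 − 157 → 418
Population now: 0–9=647, 10–19=238, 20–29=418, 30–39=1574, 40+=1392
Scenario B total after 2 periods: 4269
Difference B − A = 4269 − 4382 = -113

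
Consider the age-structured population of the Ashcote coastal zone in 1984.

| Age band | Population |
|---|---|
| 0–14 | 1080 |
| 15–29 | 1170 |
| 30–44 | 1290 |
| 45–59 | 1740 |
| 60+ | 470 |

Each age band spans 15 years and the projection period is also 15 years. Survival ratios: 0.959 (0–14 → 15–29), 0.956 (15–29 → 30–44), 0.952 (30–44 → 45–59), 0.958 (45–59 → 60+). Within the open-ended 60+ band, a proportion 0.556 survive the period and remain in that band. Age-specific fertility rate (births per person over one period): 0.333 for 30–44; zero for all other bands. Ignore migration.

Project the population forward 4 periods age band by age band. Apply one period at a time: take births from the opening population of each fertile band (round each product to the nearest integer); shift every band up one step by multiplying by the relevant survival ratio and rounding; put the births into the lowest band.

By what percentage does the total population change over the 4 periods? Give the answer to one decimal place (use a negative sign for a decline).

Numbering the bands 1..5 from youngest to oldest:
Period 1:
Births: 1290 * 0.333 = 430
Band 2: 1080 * 0.959 = 1036
Band 3: 1170 * 0.956 = 1119
Band 4: 1290 * 0.952 = 1228
Band 5: 1740 * 0.958 + 470 * 0.556 = 1667 + 261 = 1928
Population now: 0–14=430, 15–29=1036, 30–44=1119, 45–59=1228, 60+=1928
Period 2:
Births: 1119 * 0.333 = 373
Band 2: 430 * 0.959 = 412
Band 3: 1036 * 0.956 = 990
Band 4: 1119 * 0.952 = 1065
Band 5: 1228 * 0.958 + 1928 * 0.556 = 1176 + 1072 = 2248
Population now: 0–14=373, 15–29=412, 30–44=990, 45–59=1065, 60+=2248
Period 3:
Births: 990 * 0.333 = 330
Band 2: 373 * 0.959 = 358
Band 3: 412 * 0.956 = 394
Band 4: 990 * 0.952 = 942
Band 5: 1065 * 0.958 + 2248 * 0.556 = 1020 + 1250 = 2270
Population now: 0–14=330, 15–29=358, 30–44=394, 45–59=942, 60+=2270
Period 4:
Births: 394 * 0.333 = 131
Band 2: 330 * 0.959 = 316
Band 3: 358 * 0.956 = 342
Band 4: 394 * 0.952 = 375
Band 5: 942 * 0.958 + 2270 * 0.556 = 902 + 1262 = 2164
Population now: 0–14=131, 15–29=316, 30–44=342, 45–59=375, 60+=2164
Total: 5750 → 3328; change = -2422; percentage change = -42.1%

-42.1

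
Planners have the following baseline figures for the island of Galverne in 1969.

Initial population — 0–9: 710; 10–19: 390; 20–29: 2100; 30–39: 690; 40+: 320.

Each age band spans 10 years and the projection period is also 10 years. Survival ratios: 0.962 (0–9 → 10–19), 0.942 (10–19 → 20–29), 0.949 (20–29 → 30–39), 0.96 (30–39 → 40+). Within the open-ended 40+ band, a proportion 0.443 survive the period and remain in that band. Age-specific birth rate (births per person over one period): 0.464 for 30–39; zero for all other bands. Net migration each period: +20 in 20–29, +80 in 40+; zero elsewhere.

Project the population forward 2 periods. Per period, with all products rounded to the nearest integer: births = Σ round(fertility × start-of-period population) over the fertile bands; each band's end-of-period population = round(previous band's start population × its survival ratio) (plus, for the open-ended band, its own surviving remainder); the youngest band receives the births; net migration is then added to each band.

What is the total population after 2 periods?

Let band 1 be 0–9 through band 5 = 40+.
[period 1]
Births: 690 × 0.464 = 320
Band 2: 710 × 0.962 = 683
Band 3: 390 × 0.942 = 367
Band 4: 2100 × 0.949 = 1993
Band 5: 690 × 0.96 + 320 × 0.443 = 662 + 142 = 804
Net migration: Band 3 + 20 → 387; Band 5 + 80 → 884
End of period: [320, 683, 387, 1993, 884]
[period 2]
Births: 1993 × 0.464 = 925
Band 2: 320 × 0.962 = 308
Band 3: 683 × 0.942 = 643
Band 4: 387 × 0.949 = 367
Band 5: 1993 × 0.96 + 884 × 0.443 = 1913 + 392 = 2305
Net migration: Band 3 + 20 → 663; Band 5 + 80 → 2385
End of period: [925, 308, 663, 367, 2385]
Total after period 2: 925 + 308 + 663 + 367 + 2385 = 4648

4648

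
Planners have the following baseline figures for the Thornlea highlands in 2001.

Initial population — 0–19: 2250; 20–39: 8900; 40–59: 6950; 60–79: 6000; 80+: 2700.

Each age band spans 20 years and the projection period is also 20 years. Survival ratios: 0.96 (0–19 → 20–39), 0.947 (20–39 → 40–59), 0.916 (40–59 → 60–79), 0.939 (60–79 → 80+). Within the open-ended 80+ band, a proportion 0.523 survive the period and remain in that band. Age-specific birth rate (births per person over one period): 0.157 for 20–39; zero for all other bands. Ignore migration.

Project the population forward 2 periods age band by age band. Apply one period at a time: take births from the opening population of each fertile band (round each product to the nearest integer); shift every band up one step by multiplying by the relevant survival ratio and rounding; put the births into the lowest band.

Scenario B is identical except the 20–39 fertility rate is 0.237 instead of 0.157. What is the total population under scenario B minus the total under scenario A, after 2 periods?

Call the bands 1 to 5, youngest first.
Period 1:
Births: 8900 × 0.157 = 1397
Band 2: 2250 × 0.96 = 2160
Band 3: 8900 × 0.947 = 8428
Band 4: 6950 × 0.916 = 6366
Band 5: 6000 × 0.939 + 2700 × 0.523 = 5634 + 1412 = 7046
Population now: 0–19=1397, 20–39=2160, 40–59=8428, 60–79=6366, 80+=7046
Period 2:
Births: 2160 × 0.157 = 339
Band 2: 1397 × 0.96 = 1341
Band 3: 2160 × 0.947 = 2046
Band 4: 8428 × 0.916 = 7720
Band 5: 6366 × 0.939 + 7046 × 0.523 = 5978 + 3685 = 9663
Population now: 0–19=339, 20–39=1341, 40–59=2046, 60–79=7720, 80+=9663
Scenario A total after 2 periods: 21109
Scenario B projection —
Period 1:
Births: 8900 × 0.237 = 2109
Band 2: 2250 × 0.96 = 2160
Band 3: 8900 × 0.947 = 8428
Band 4: 6950 × 0.916 = 6366
Band 5: 6000 × 0.939 + 2700 × 0.523 = 5634 + 1412 = 7046
Population now: 0–19=2109, 20–39=2160, 40–59=8428, 60–79=6366, 80+=7046
Period 2:
Births: 2160 × 0.237 = 512
Band 2: 2109 × 0.96 = 2025
Band 3: 2160 × 0.947 = 2046
Band 4: 8428 × 0.916 = 7720
Band 5: 6366 × 0.939 + 7046 × 0.523 = 5978 + 3685 = 9663
Population now: 0–19=512, 20–39=2025, 40–59=2046, 60–79=7720, 80+=9663
Scenario B total after 2 periods: 21966
Difference B − A = 21966 − 21109 = 857

857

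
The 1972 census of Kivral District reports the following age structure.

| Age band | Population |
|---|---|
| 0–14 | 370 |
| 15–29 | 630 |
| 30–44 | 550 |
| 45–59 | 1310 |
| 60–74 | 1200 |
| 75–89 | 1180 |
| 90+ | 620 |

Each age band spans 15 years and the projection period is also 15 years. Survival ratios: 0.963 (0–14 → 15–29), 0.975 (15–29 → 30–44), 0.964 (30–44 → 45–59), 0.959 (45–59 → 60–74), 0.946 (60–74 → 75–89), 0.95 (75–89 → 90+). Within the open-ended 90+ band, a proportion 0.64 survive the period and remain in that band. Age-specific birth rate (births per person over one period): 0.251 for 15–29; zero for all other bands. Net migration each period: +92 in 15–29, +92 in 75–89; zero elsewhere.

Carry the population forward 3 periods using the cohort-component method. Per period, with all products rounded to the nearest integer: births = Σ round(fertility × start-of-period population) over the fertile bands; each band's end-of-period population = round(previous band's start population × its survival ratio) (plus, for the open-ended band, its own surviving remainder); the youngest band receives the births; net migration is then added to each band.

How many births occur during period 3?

61

Call the bands 1 to 7, youngest first.
After projecting period 1:
Births: 630 × 0.251 = 158
Band 2: 370 × 0.963 = 356
Band 3: 630 × 0.975 = 614
Band 4: 550 × 0.964 = 530
Band 5: 1310 × 0.959 = 1256
Band 6: 1200 × 0.946 = 1135
Band 7: 1180 × 0.95 + 620 × 0.64 = 1121 + 397 = 1518
Net migration: Band 2 + 92 → 448; Band 6 + 92 → 1227
Giving 158 / 448 / 614 / 530 / 1256 / 1227 / 1518.
After projecting period 2:
Births: 448 × 0.251 = 112
Band 2: 158 × 0.963 = 152
Band 3: 448 × 0.975 = 437
Band 4: 614 × 0.964 = 592
Band 5: 530 × 0.959 = 508
Band 6: 1256 × 0.946 = 1188
Band 7: 1227 × 0.95 + 1518 × 0.64 = 1166 + 972 = 2138
Net migration: Band 2 + 92 → 244; Band 6 + 92 → 1280
Giving 112 / 244 / 437 / 592 / 508 / 1280 / 2138.
After projecting period 3:
Births: 244 × 0.251 = 61
Band 2: 112 × 0.963 = 108
Band 3: 244 × 0.975 = 238
Band 4: 437 × 0.964 = 421
Band 5: 592 × 0.959 = 568
Band 6: 508 × 0.946 = 481
Band 7: 1280 × 0.95 + 2138 × 0.64 = 1216 + 1368 = 2584
Net migration: Band 2 + 92 → 200; Band 6 + 92 → 573
Giving 61 / 200 / 238 / 421 / 568 / 573 / 2584.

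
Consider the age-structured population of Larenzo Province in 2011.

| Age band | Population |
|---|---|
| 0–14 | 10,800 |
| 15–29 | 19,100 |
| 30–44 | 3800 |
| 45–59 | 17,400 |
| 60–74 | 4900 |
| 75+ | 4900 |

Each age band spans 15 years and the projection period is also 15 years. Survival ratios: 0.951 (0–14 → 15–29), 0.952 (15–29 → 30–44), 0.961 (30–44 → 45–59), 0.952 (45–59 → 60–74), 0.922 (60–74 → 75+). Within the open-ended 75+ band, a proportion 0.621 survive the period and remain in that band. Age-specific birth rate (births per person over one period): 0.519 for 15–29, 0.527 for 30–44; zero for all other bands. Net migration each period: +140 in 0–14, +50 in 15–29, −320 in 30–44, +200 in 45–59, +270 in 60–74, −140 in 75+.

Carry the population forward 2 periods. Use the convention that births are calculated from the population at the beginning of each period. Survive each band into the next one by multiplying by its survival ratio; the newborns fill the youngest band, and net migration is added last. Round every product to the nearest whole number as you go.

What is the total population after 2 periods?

[period 1]
Births: 19100 × 0.519 = 9913  |  3800 × 0.527 = 2003 — total 11916
15–29: 10800 × 0.951 = 10271
30–44: 19100 × 0.952 = 18183
45–59: 3800 × 0.961 = 3652
60–74: 17400 × 0.952 = 16565
75+: 4900 × 0.922 + 4900 × 0.621 = 4518 + 3043 = 7561
Net migration: 0–14 + 140 → 12056; 15–29 + 50 → 10321; 30–44 − 320 → 17863; 45–59 + 200 → 3852; 60–74 + 270 → 16835; 75+ − 140 → 7421
→ [12056, 10321, 17863, 3852, 16835, 7421]
[period 2]
Births: 10321 × 0.519 = 5357  |  17863 × 0.527 = 9414 — total 14771
15–29: 12056 × 0.951 = 11465
30–44: 10321 × 0.952 = 9826
45–59: 17863 × 0.961 = 17166
60–74: 3852 × 0.952 = 3667
75+: 16835 × 0.922 + 7421 × 0.621 = 15522 + 4608 = 20130
Net migration: 0–14 + 140 → 14911; 15–29 + 50 → 11515; 30–44 − 320 → 9506; 45–59 + 200 → 17366; 60–74 + 270 → 3937; 75+ − 140 → 19990
→ [14911, 11515, 9506, 17366, 3937, 19990]
Total after period 2: 14911 + 11515 + 9506 + 17366 + 3937 + 19990 = 77225

77225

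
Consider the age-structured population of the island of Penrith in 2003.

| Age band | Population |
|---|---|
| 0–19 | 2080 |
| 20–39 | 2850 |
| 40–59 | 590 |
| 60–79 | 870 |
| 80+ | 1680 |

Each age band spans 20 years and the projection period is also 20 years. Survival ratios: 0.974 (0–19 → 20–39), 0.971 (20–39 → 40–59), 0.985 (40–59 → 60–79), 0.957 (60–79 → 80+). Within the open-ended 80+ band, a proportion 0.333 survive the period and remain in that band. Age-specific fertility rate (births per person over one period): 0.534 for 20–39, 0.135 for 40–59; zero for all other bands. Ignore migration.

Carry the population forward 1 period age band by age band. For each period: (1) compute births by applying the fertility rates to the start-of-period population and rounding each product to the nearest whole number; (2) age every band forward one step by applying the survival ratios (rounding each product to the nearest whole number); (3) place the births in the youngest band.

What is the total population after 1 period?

After projecting period 1:
Births: 2850 * 0.534 = 1522, 590 * 0.135 = 80 → total 1602
20–39: 2080 * 0.974 = 2026
40–59: 2850 * 0.971 = 2767
60–79: 590 * 0.985 = 581
80+: 870 * 0.957 + 1680 * 0.333 = 833 + 559 = 1392
End of period: [1602, 2026, 2767, 581, 1392]
Total after period 1: 1602 + 2026 + 2767 + 581 + 1392 = 8368

8368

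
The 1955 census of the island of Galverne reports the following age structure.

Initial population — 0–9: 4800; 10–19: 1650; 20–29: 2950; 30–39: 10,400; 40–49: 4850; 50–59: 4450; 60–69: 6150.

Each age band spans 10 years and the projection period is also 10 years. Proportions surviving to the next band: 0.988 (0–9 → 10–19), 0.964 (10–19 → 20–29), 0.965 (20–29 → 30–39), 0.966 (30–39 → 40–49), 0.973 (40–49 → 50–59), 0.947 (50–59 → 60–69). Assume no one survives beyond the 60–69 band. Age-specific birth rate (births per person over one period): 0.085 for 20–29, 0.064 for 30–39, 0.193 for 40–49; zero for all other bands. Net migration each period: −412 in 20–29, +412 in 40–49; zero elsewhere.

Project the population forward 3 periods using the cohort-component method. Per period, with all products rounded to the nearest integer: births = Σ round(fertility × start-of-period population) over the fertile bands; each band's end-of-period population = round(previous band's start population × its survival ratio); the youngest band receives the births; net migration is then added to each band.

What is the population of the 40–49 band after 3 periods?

1511

(Groups numbered youngest = 1 to oldest = 7.)
Period 1:
Births: 2950 * 0.085 = 251, 10400 * 0.064 = 666, 4850 * 0.193 = 936 ⇒ total 1853
Group 2: 4800 * 0.988 = 4742
Group 3: 1650 * 0.964 = 1591
Group 4: 2950 * 0.965 = 2847
Group 5: 10400 * 0.966 = 10046
Group 6: 4850 * 0.973 = 4719
Group 7: 4450 * 0.947 = 4214
Net migration: Group 3 − 412 → 1179; Group 5 + 412 → 10458
End of period: [1853, 4742, 1179, 2847, 10458, 4719, 4214]
Period 2:
Births: 1179 * 0.085 = 100, 2847 * 0.064 = 182, 10458 * 0.193 = 2018 ⇒ total 2300
Group 2: 1853 * 0.988 = 1831
Group 3: 4742 * 0.964 = 4571
Group 4: 1179 * 0.965 = 1138
Group 5: 2847 * 0.966 = 2750
Group 6: 10458 * 0.973 = 10176
Group 7: 4719 * 0.947 = 4469
Net migration: Group 3 − 412 → 4159; Group 5 + 412 → 3162
End of period: [2300, 1831, 4159, 1138, 3162, 10176, 4469]
Period 3:
Births: 4159 * 0.085 = 354, 1138 * 0.064 = 73, 3162 * 0.193 = 610 ⇒ total 1037
Group 2: 2300 * 0.988 = 2272
Group 3: 1831 * 0.964 = 1765
Group 4: 4159 * 0.965 = 4013
Group 5: 1138 * 0.966 = 1099
Group 6: 3162 * 0.973 = 3077
Group 7: 10176 * 0.947 = 9637
Net migration: Group 3 − 412 → 1353; Group 5 + 412 → 1511
End of period: [1037, 2272, 1353, 4013, 1511, 3077, 9637]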